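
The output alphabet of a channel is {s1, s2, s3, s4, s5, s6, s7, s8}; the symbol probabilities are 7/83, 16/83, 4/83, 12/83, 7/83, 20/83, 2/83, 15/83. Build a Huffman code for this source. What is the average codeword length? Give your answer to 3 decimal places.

2.795 bits/symbol

Repeatedly combine the two least-probable nodes; the expected code length is the sum of the merged weights.
merge 2/83 + 4/83 → 6/83
merge 6/83 + 7/83 → 13/83
merge 7/83 + 12/83 → 19/83
merge 13/83 + 15/83 → 28/83
merge 16/83 + 19/83 → 35/83
merge 20/83 + 28/83 → 48/83
merge 35/83 + 48/83 → 1
L = 6/83 + 13/83 + 19/83 + 28/83 + 35/83 + 48/83 + 1 = 232/83 ≈ 2.795 bits/symbol.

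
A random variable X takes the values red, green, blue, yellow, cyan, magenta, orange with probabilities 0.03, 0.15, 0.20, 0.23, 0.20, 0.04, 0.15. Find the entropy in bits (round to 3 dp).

H = −Σ pᵢ log₂ pᵢ.
−0.03·log₂(0.03) = 0.1518
−0.15·log₂(0.15) = 0.4105
−0.20·log₂(0.20) = 0.4644
−0.23·log₂(0.23) = 0.4877
−0.20·log₂(0.20) = 0.4644
−0.04·log₂(0.04) = 0.1858
−0.15·log₂(0.15) = 0.4105
Sum ≈ 2.5750 → 2.575 bits.

2.575 bits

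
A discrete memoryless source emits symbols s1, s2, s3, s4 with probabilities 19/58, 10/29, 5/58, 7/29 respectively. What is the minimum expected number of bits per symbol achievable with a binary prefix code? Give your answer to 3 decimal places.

1.983 bits/symbol

Repeatedly combine the two least-probable nodes; the expected code length is the sum of the merged weights.
merge 5/58 + 7/29 → 19/58
merge 19/58 + 19/58 → 19/29
merge 10/29 + 19/29 → 1
L = 19/58 + 19/29 + 1 = 115/58 ≈ 1.983 bits/symbol.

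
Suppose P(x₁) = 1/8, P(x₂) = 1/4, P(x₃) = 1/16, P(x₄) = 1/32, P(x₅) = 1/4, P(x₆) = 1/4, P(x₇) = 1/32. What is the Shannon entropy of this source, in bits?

2.4375 bits

Each probability is a power of 1/2, so log₂(1/p) is an integer.
H = Σ p·log₂(1/p) = 1/8·3 + 1/4·2 + 1/16·4 + 1/32·5 + 1/4·2 + 1/4·2 + 1/32·5 = 2.4375 bits.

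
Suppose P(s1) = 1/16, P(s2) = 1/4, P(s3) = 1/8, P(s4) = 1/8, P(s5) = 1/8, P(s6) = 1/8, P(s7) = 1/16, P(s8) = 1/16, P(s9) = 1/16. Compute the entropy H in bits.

3 bits

Each probability is a power of 1/2, so log₂(1/p) is an integer.
H = Σ p·log₂(1/p) = 1/16·4 + 1/4·2 + 1/8·3 + 1/8·3 + 1/8·3 + 1/8·3 + 1/16·4 + 1/16·4 + 1/16·4 = 3 bits.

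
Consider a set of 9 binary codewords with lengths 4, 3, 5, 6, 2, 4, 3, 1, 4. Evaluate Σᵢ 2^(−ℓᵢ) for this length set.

With common denominator 2^6 = 64: Σ 2^(−ℓᵢ) = 4/64 + 8/64 + 2/64 + 1/64 + 16/64 + 4/64 + 8/64 + 32/64 + 4/64 = 79/64 = 1.234375.

1.234375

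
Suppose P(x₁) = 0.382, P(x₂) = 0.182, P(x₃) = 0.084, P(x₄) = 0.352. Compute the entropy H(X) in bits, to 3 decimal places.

1.808 bits

H = −Σ pᵢ log₂ pᵢ.
−0.382·log₂(0.382) = 0.5304
−0.182·log₂(0.182) = 0.4474
−0.084·log₂(0.084) = 0.3002
−0.352·log₂(0.352) = 0.5302
Sum ≈ 1.8081 → 1.808 bits.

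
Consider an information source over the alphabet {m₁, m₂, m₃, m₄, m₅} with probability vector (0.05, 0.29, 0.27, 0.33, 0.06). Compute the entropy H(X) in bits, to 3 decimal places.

H = −Σ pᵢ log₂ pᵢ.
−0.05·log₂(0.05) = 0.2161
−0.29·log₂(0.29) = 0.5179
−0.27·log₂(0.27) = 0.5100
−0.33·log₂(0.33) = 0.5278
−0.06·log₂(0.06) = 0.2435
Sum ≈ 2.0154 → 2.015 bits.

2.015 bits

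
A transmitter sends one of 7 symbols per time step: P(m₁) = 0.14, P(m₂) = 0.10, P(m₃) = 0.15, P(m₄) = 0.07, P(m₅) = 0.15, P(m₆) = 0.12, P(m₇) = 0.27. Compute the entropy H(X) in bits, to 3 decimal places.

2.696 bits

H = −Σ pᵢ log₂ pᵢ.
−0.14·log₂(0.14) = 0.3971
−0.10·log₂(0.10) = 0.3322
−0.15·log₂(0.15) = 0.4105
−0.07·log₂(0.07) = 0.2686
−0.15·log₂(0.15) = 0.4105
−0.12·log₂(0.12) = 0.3671
−0.27·log₂(0.27) = 0.5100
Sum ≈ 2.6960 → 2.696 bits.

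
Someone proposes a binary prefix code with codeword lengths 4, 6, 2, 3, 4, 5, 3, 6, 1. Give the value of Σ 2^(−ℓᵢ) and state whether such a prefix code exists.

1.1875; no

With common denominator 2^6 = 64: Σ 2^(−ℓᵢ) = 4/64 + 1/64 + 16/64 + 8/64 + 4/64 + 2/64 + 8/64 + 1/64 + 32/64 = 76/64 = 1.1875.
Kraft's inequality requires Σ ≤ 1; here Σ = 1.1875 > 1, so no such prefix code exists.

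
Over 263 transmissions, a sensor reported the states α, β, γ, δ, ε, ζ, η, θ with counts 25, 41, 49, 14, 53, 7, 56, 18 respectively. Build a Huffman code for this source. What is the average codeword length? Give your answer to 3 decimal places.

Probabilities are the counts divided by 263.
Repeatedly combine the two least-probable nodes; the expected code length is the sum of the merged weights.
merge 7/263 + 14/263 → 21/263
merge 18/263 + 21/263 → 39/263
merge 25/263 + 39/263 → 64/263
merge 41/263 + 49/263 → 90/263
merge 53/263 + 56/263 → 109/263
merge 64/263 + 90/263 → 154/263
merge 109/263 + 154/263 → 1
L = 21/263 + 39/263 + 64/263 + 90/263 + 109/263 + 154/263 + 1 = 740/263 ≈ 2.814 bits/symbol.

2.814 bits/symbol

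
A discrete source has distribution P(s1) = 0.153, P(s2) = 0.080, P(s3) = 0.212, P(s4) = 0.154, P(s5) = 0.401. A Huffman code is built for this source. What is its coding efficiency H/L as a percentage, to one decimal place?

96.7%

Entropy H = −Σ p log₂ p ≈ 2.1246 bits.
Huffman merges: 2/25+153/1000→233/1000; 77/500+53/250→183/500; 233/1000+183/500→599/1000; 401/1000+599/1000→1. L = 1099/500 ≈ 2.1980.
Efficiency = H/L = 2.1246/2.1980 = 96.7%.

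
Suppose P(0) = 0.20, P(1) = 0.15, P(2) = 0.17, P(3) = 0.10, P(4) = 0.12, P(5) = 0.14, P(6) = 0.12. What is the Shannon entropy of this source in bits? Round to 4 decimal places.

2.7730 bits

H = −Σ pᵢ log₂ pᵢ.
−0.20·log₂(0.20) = 0.4644
−0.15·log₂(0.15) = 0.4105
−0.17·log₂(0.17) = 0.4346
−0.10·log₂(0.10) = 0.3322
−0.12·log₂(0.12) = 0.3671
−0.14·log₂(0.14) = 0.3971
−0.12·log₂(0.12) = 0.3671
Sum ≈ 2.7730 → 2.7730 bits.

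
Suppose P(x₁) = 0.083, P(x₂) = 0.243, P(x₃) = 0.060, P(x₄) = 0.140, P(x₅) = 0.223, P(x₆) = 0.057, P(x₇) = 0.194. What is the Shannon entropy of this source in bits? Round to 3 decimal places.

H = −Σ pᵢ log₂ pᵢ.
−0.083·log₂(0.083) = 0.2980
−0.243·log₂(0.243) = 0.4960
−0.060·log₂(0.060) = 0.2435
−0.140·log₂(0.140) = 0.3971
−0.223·log₂(0.223) = 0.4828
−0.057·log₂(0.057) = 0.2356
−0.194·log₂(0.194) = 0.4590
Sum ≈ 2.6120 → 2.612 bits.

2.612 bits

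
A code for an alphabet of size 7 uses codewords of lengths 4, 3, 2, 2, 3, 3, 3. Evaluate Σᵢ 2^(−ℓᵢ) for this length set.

1.0625

With common denominator 2^4 = 16: Σ 2^(−ℓᵢ) = 1/16 + 2/16 + 4/16 + 4/16 + 2/16 + 2/16 + 2/16 = 17/16 = 1.0625.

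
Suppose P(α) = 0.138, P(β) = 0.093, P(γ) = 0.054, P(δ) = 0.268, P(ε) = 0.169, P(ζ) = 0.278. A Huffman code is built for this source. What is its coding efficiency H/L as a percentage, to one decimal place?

98.5%

Entropy H = −Σ p log₂ p ≈ 2.3964 bits.
Huffman merges: 27/500+93/1000→147/1000; 69/500+147/1000→57/200; 169/1000+67/250→437/1000; 139/500+57/200→563/1000; 437/1000+563/1000→1. L = 304/125 ≈ 2.4320.
Efficiency = H/L = 2.3964/2.4320 = 98.5%.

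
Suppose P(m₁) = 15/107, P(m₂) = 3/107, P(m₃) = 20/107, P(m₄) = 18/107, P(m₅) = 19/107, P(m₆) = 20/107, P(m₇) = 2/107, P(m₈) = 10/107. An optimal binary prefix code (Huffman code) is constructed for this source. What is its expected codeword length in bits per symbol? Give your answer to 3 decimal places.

2.813 bits/symbol

Repeatedly combine the two least-probable nodes; the expected code length is the sum of the merged weights.
merge 2/107 + 3/107 → 5/107
merge 5/107 + 10/107 → 15/107
merge 15/107 + 15/107 → 30/107
merge 18/107 + 19/107 → 37/107
merge 20/107 + 20/107 → 40/107
merge 30/107 + 37/107 → 67/107
merge 40/107 + 67/107 → 1
L = 5/107 + 15/107 + 30/107 + 37/107 + 40/107 + 67/107 + 1 = 301/107 ≈ 2.813 bits/symbol.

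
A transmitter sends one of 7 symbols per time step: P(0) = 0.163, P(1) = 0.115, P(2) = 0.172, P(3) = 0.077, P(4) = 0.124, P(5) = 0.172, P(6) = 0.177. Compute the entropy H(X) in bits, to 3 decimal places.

H = −Σ pᵢ log₂ pᵢ.
−0.163·log₂(0.163) = 0.4266
−0.115·log₂(0.115) = 0.3588
−0.172·log₂(0.172) = 0.4368
−0.077·log₂(0.077) = 0.2848
−0.124·log₂(0.124) = 0.3734
−0.172·log₂(0.172) = 0.4368
−0.177·log₂(0.177) = 0.4422
Sum ≈ 2.7594 → 2.759 bits.

2.759 bits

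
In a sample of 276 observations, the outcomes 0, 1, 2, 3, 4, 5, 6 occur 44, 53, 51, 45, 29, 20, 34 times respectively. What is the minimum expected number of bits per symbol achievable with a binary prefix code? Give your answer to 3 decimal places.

2.801 bits/symbol

Probabilities are the counts divided by 276.
Repeatedly combine the two least-probable nodes; the expected code length is the sum of the merged weights.
merge 5/69 + 29/276 → 49/276
merge 17/138 + 11/69 → 13/46
merge 15/92 + 49/276 → 47/138
merge 17/92 + 53/276 → 26/69
merge 13/46 + 47/138 → 43/69
merge 26/69 + 43/69 → 1
L = 49/276 + 13/46 + 47/138 + 26/69 + 43/69 + 1 = 773/276 ≈ 2.801 bits/symbol.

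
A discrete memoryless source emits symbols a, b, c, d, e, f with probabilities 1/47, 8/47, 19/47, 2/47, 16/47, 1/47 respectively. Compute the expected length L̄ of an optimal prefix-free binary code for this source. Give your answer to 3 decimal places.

1.979 bits/symbol

Repeatedly combine the two least-probable nodes; the expected code length is the sum of the merged weights.
merge 1/47 + 1/47 → 2/47
merge 2/47 + 2/47 → 4/47
merge 4/47 + 8/47 → 12/47
merge 12/47 + 16/47 → 28/47
merge 19/47 + 28/47 → 1
L = 2/47 + 4/47 + 12/47 + 28/47 + 1 = 93/47 ≈ 1.979 bits/symbol.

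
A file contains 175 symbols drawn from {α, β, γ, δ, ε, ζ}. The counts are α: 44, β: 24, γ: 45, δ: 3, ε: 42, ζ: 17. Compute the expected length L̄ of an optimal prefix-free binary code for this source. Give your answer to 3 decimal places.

2.366 bits/symbol

Probabilities are the counts divided by 175.
Repeatedly combine the two least-probable nodes; the expected code length is the sum of the merged weights.
merge 3/175 + 17/175 → 4/35
merge 4/35 + 24/175 → 44/175
merge 6/25 + 44/175 → 86/175
merge 44/175 + 9/35 → 89/175
merge 86/175 + 89/175 → 1
L = 4/35 + 44/175 + 86/175 + 89/175 + 1 = 414/175 ≈ 2.366 bits/symbol.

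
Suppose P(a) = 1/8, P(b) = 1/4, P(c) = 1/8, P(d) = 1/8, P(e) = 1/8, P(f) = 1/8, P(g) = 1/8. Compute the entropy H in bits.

2.75 bits

Each probability is a power of 1/2, so log₂(1/p) is an integer.
H = Σ p·log₂(1/p) = 1/8·3 + 1/4·2 + 1/8·3 + 1/8·3 + 1/8·3 + 1/8·3 + 1/8·3 = 2.75 bits.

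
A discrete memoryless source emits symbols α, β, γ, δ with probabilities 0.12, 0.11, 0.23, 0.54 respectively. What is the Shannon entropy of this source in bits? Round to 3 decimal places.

1.685 bits

H = −Σ pᵢ log₂ pᵢ.
−0.12·log₂(0.12) = 0.3671
−0.11·log₂(0.11) = 0.3503
−0.23·log₂(0.23) = 0.4877
−0.54·log₂(0.54) = 0.4800
Sum ≈ 1.6851 → 1.685 bits.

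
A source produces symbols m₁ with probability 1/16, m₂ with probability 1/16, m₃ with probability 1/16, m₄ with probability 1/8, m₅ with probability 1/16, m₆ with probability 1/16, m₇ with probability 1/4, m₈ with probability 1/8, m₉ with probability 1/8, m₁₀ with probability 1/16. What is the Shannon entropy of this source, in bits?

Each probability is a power of 1/2, so log₂(1/p) is an integer.
H = Σ p·log₂(1/p) = 1/16·4 + 1/16·4 + 1/16·4 + 1/8·3 + 1/16·4 + 1/16·4 + 1/4·2 + 1/8·3 + 1/8·3 + 1/16·4 = 3.125 bits.

3.125 bits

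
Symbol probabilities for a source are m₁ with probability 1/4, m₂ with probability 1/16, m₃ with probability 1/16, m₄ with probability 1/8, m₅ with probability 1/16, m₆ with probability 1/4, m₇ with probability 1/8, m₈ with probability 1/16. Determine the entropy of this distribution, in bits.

2.75 bits

Each probability is a power of 1/2, so log₂(1/p) is an integer.
H = Σ p·log₂(1/p) = 1/4·2 + 1/16·4 + 1/16·4 + 1/8·3 + 1/16·4 + 1/4·2 + 1/8·3 + 1/16·4 = 2.75 bits.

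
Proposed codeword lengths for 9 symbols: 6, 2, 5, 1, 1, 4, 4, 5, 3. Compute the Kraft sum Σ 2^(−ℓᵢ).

1.578125

With common denominator 2^6 = 64: Σ 2^(−ℓᵢ) = 1/64 + 16/64 + 2/64 + 32/64 + 32/64 + 4/64 + 4/64 + 2/64 + 8/64 = 101/64 = 1.578125.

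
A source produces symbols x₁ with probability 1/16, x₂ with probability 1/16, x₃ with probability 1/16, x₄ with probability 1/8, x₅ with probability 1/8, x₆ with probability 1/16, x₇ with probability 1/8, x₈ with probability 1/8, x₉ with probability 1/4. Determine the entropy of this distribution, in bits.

Each probability is a power of 1/2, so log₂(1/p) is an integer.
H = Σ p·log₂(1/p) = 1/16·4 + 1/16·4 + 1/16·4 + 1/8·3 + 1/8·3 + 1/16·4 + 1/8·3 + 1/8·3 + 1/4·2 = 3 bits.

3 bits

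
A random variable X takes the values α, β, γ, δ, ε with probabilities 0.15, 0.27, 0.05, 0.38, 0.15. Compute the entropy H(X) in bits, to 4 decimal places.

2.0777 bits

H = −Σ pᵢ log₂ pᵢ.
−0.15·log₂(0.15) = 0.4105
−0.27·log₂(0.27) = 0.5100
−0.05·log₂(0.05) = 0.2161
−0.38·log₂(0.38) = 0.5305
−0.15·log₂(0.15) = 0.4105
Sum ≈ 2.0777 → 2.0777 bits.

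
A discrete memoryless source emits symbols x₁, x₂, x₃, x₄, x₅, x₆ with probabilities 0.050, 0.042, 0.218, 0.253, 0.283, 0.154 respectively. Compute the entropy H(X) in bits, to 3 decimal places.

H = −Σ pᵢ log₂ pᵢ.
−0.050·log₂(0.050) = 0.2161
−0.042·log₂(0.042) = 0.1921
−0.218·log₂(0.218) = 0.4791
−0.253·log₂(0.253) = 0.5016
−0.283·log₂(0.283) = 0.5154
−0.154·log₂(0.154) = 0.4156
Sum ≈ 2.3199 → 2.320 bits.

2.320 bits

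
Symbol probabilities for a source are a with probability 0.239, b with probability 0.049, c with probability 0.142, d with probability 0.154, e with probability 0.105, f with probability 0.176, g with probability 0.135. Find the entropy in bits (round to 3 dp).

2.695 bits

H = −Σ pᵢ log₂ pᵢ.
−0.239·log₂(0.239) = 0.4935
−0.049·log₂(0.049) = 0.2132
−0.142·log₂(0.142) = 0.3999
−0.154·log₂(0.154) = 0.4156
−0.105·log₂(0.105) = 0.3414
−0.176·log₂(0.176) = 0.4411
−0.135·log₂(0.135) = 0.3900
Sum ≈ 2.6948 → 2.695 bits.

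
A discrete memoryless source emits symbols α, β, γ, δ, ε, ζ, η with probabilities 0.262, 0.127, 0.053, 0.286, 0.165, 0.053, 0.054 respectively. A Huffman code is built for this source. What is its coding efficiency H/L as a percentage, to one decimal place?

Entropy H = −Σ p log₂ p ≈ 2.5064 bits.
Huffman merges: 53/1000+53/1000→53/500; 27/500+53/500→4/25; 127/1000+4/25→287/1000; 33/200+131/500→427/1000; 143/500+287/1000→573/1000; 427/1000+573/1000→1. L = 2553/1000 ≈ 2.5530.
Efficiency = H/L = 2.5064/2.5530 = 98.2%.

98.2%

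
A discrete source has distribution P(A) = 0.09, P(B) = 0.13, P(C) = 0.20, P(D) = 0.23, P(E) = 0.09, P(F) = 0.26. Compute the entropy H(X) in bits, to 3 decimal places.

2.465 bits

H = −Σ pᵢ log₂ pᵢ.
−0.09·log₂(0.09) = 0.3127
−0.13·log₂(0.13) = 0.3826
−0.20·log₂(0.20) = 0.4644
−0.23·log₂(0.23) = 0.4877
−0.09·log₂(0.09) = 0.3127
−0.26·log₂(0.26) = 0.5053
Sum ≈ 2.4653 → 2.465 bits.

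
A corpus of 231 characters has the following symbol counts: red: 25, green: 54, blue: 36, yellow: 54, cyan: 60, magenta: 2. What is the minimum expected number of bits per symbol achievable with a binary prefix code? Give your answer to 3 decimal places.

Probabilities are the counts divided by 231.
Repeatedly combine the two least-probable nodes; the expected code length is the sum of the merged weights.
merge 2/231 + 25/231 → 9/77
merge 9/77 + 12/77 → 3/11
merge 18/77 + 18/77 → 36/77
merge 20/77 + 3/11 → 41/77
merge 36/77 + 41/77 → 1
L = 9/77 + 3/11 + 36/77 + 41/77 + 1 = 184/77 ≈ 2.390 bits/symbol.

2.390 bits/symbol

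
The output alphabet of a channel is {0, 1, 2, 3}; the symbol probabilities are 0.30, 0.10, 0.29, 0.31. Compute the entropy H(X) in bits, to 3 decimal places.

H = −Σ pᵢ log₂ pᵢ.
−0.30·log₂(0.30) = 0.5211
−0.10·log₂(0.10) = 0.3322
−0.29·log₂(0.29) = 0.5179
−0.31·log₂(0.31) = 0.5238
Sum ≈ 1.8950 → 1.895 bits.

1.895 bits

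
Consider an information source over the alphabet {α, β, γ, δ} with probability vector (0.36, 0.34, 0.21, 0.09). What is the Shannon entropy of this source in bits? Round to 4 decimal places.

H = −Σ pᵢ log₂ pᵢ.
−0.36·log₂(0.36) = 0.5306
−0.34·log₂(0.34) = 0.5292
−0.21·log₂(0.21) = 0.4728
−0.09·log₂(0.09) = 0.3127
Sum ≈ 1.8453 → 1.8453 bits.

1.8453 bits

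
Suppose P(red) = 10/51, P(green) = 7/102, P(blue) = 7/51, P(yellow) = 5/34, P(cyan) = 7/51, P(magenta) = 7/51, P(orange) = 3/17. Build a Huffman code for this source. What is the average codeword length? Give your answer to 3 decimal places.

Repeatedly combine the two least-probable nodes; the expected code length is the sum of the merged weights.
merge 7/102 + 7/51 → 7/34
merge 7/51 + 7/51 → 14/51
merge 5/34 + 3/17 → 11/34
merge 10/51 + 7/34 → 41/102
merge 14/51 + 11/34 → 61/102
merge 41/102 + 61/102 → 1
L = 7/34 + 14/51 + 11/34 + 41/102 + 61/102 + 1 = 143/51 ≈ 2.804 bits/symbol.

2.804 bits/symbol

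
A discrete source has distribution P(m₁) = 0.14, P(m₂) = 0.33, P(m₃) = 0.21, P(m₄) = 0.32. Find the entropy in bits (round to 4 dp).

H = −Σ pᵢ log₂ pᵢ.
−0.14·log₂(0.14) = 0.3971
−0.33·log₂(0.33) = 0.5278
−0.21·log₂(0.21) = 0.4728
−0.32·log₂(0.32) = 0.5260
Sum ≈ 1.9238 → 1.9238 bits.

1.9238 bits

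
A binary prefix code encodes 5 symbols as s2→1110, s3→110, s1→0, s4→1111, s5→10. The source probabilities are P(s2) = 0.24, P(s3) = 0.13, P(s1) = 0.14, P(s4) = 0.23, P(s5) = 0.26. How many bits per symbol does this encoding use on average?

2.93 bits/symbol

L̄ = Σ pᵢ·ℓᵢ = 0.24·4 + 0.13·3 + 0.14·1 + 0.23·4 + 0.26·2 = 2.93 bits/symbol.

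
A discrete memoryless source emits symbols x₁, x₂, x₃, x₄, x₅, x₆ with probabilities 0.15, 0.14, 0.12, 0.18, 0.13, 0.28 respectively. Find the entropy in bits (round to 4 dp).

H = −Σ pᵢ log₂ pᵢ.
−0.15·log₂(0.15) = 0.4105
−0.14·log₂(0.14) = 0.3971
−0.12·log₂(0.12) = 0.3671
−0.18·log₂(0.18) = 0.4453
−0.13·log₂(0.13) = 0.3826
−0.28·log₂(0.28) = 0.5142
Sum ≈ 2.5169 → 2.5169 bits.

2.5169 bits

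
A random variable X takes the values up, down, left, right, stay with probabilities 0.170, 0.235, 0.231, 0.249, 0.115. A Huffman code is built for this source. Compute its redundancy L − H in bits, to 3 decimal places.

0.013 bits

Entropy H = −Σ p log₂ p ≈ 2.2722 bits.
Huffman merges: 23/200+17/100→57/200; 231/1000+47/200→233/500; 249/1000+57/200→267/500; 233/500+267/500→1. L = 457/200 ≈ 2.2850.
L − H = 2.2850 − 2.2722 = 0.013 bits.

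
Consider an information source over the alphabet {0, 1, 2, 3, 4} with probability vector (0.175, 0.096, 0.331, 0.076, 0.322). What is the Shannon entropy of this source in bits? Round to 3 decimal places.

2.102 bits

H = −Σ pᵢ log₂ pᵢ.
−0.175·log₂(0.175) = 0.4401
−0.096·log₂(0.096) = 0.3246
−0.331·log₂(0.331) = 0.5280
−0.076·log₂(0.076) = 0.2826
−0.322·log₂(0.322) = 0.5264
Sum ≈ 2.1016 → 2.102 bits.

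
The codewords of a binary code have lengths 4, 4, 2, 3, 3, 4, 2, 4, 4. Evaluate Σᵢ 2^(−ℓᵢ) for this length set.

1.0625

With common denominator 2^4 = 16: Σ 2^(−ℓᵢ) = 1/16 + 1/16 + 4/16 + 2/16 + 2/16 + 1/16 + 4/16 + 1/16 + 1/16 = 17/16 = 1.0625.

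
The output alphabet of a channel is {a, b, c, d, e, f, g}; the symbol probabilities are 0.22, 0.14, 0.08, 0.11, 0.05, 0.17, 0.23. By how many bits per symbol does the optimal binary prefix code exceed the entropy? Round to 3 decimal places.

0.022 bits

Entropy H = −Σ p log₂ p ≈ 2.6578 bits.
Huffman merges: 1/20+2/25→13/100; 11/100+13/100→6/25; 7/50+17/100→31/100; 11/50+23/100→9/20; 6/25+31/100→11/20; 9/20+11/20→1. L = 67/25 ≈ 2.6800.
L − H = 2.6800 − 2.6578 = 0.022 bits.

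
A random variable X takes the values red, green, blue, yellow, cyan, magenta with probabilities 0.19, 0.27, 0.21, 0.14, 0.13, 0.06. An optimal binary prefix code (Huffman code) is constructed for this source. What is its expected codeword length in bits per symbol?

2.52 bits/symbol

Repeatedly combine the two least-probable nodes; the expected code length is the sum of the merged weights.
merge 3/50 + 13/100 → 19/100
merge 7/50 + 19/100 → 33/100
merge 19/100 + 21/100 → 2/5
merge 27/100 + 33/100 → 3/5
merge 2/5 + 3/5 → 1
L = 19/100 + 33/100 + 2/5 + 3/5 + 1 = 63/25 = 2.52 bits/symbol.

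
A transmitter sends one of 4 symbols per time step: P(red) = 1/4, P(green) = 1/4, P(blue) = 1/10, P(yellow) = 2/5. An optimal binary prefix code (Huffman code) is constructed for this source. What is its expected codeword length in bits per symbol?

1.95 bits/symbol

Repeatedly combine the two least-probable nodes; the expected code length is the sum of the merged weights.
merge 1/10 + 1/4 → 7/20
merge 1/4 + 7/20 → 3/5
merge 2/5 + 3/5 → 1
L = 7/20 + 3/5 + 1 = 39/20 = 1.95 bits/symbol.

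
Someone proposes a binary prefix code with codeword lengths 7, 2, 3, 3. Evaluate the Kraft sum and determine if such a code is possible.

With common denominator 2^7 = 128: Σ 2^(−ℓᵢ) = 1/128 + 32/128 + 16/128 + 16/128 = 65/128 = 0.5078125.
Kraft's inequality requires Σ ≤ 1; here Σ = 0.5078125 ≤ 1, so such a prefix code exists.

0.5078125; yes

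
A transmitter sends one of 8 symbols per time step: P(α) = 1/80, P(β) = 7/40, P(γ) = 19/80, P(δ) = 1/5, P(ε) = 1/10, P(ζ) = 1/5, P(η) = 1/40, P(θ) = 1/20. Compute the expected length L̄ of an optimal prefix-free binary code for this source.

2.675 bits/symbol

Repeatedly combine the two least-probable nodes; the expected code length is the sum of the merged weights.
merge 1/80 + 1/40 → 3/80
merge 3/80 + 1/20 → 7/80
merge 7/80 + 1/10 → 3/16
merge 7/40 + 3/16 → 29/80
merge 1/5 + 1/5 → 2/5
merge 19/80 + 29/80 → 3/5
merge 2/5 + 3/5 → 1
L = 3/80 + 7/80 + 3/16 + 29/80 + 2/5 + 3/5 + 1 = 107/40 = 2.675 bits/symbol.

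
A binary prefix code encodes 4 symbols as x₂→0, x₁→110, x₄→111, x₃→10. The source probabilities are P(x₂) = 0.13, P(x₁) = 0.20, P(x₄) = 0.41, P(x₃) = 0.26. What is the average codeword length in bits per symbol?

L̄ = Σ pᵢ·ℓᵢ = 0.13·1 + 0.20·3 + 0.41·3 + 0.26·2 = 2.48 bits/symbol.

2.48 bits/symbol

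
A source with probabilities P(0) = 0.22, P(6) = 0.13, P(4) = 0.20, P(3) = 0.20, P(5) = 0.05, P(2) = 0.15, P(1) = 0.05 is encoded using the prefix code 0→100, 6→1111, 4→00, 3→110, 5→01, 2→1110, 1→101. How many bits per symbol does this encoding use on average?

3.03 bits/symbol

L̄ = Σ pᵢ·ℓᵢ = 0.22·3 + 0.13·4 + 0.20·2 + 0.20·3 + 0.05·2 + 0.15·4 + 0.05·3 = 3.03 bits/symbol.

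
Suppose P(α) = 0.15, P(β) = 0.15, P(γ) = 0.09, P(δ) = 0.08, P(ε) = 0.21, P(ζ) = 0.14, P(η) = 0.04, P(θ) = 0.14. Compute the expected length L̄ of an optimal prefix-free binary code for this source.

2.91 bits/symbol

Repeatedly combine the two least-probable nodes; the expected code length is the sum of the merged weights.
merge 1/25 + 2/25 → 3/25
merge 9/100 + 3/25 → 21/100
merge 7/50 + 7/50 → 7/25
merge 3/20 + 3/20 → 3/10
merge 21/100 + 21/100 → 21/50
merge 7/25 + 3/10 → 29/50
merge 21/50 + 29/50 → 1
L = 3/25 + 21/100 + 7/25 + 3/10 + 21/50 + 29/50 + 1 = 291/100 = 2.91 bits/symbol.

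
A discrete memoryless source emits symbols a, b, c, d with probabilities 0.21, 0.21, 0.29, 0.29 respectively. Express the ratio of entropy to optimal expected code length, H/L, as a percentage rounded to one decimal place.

Entropy H = −Σ p log₂ p ≈ 1.9815 bits.
Huffman merges: 21/100+21/100→21/50; 29/100+29/100→29/50; 21/50+29/50→1. L = 2 ≈ 2.0000.
Efficiency = H/L = 1.9815/2.0000 = 99.1%.

99.1%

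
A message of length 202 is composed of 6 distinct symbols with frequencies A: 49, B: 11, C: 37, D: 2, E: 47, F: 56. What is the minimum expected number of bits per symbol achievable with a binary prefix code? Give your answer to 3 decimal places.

Probabilities are the counts divided by 202.
Repeatedly combine the two least-probable nodes; the expected code length is the sum of the merged weights.
merge 1/101 + 11/202 → 13/202
merge 13/202 + 37/202 → 25/101
merge 47/202 + 49/202 → 48/101
merge 25/101 + 28/101 → 53/101
merge 48/101 + 53/101 → 1
L = 13/202 + 25/101 + 48/101 + 53/101 + 1 = 467/202 ≈ 2.312 bits/symbol.

2.312 bits/symbol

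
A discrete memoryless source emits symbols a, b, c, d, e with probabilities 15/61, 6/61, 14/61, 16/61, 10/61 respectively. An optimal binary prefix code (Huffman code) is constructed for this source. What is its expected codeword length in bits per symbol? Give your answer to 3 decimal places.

2.262 bits/symbol

Repeatedly combine the two least-probable nodes; the expected code length is the sum of the merged weights.
merge 6/61 + 10/61 → 16/61
merge 14/61 + 15/61 → 29/61
merge 16/61 + 16/61 → 32/61
merge 29/61 + 32/61 → 1
L = 16/61 + 29/61 + 32/61 + 1 = 138/61 ≈ 2.262 bits/symbol.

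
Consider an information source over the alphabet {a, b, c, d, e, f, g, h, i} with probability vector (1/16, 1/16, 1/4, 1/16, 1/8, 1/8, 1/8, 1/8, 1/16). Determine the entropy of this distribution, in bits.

Each probability is a power of 1/2, so log₂(1/p) is an integer.
H = Σ p·log₂(1/p) = 1/16·4 + 1/16·4 + 1/4·2 + 1/16·4 + 1/8·3 + 1/8·3 + 1/8·3 + 1/8·3 + 1/16·4 = 3 bits.

3 bits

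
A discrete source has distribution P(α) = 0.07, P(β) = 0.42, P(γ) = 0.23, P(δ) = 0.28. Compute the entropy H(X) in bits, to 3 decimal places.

1.796 bits

H = −Σ pᵢ log₂ pᵢ.
−0.07·log₂(0.07) = 0.2686
−0.42·log₂(0.42) = 0.5256
−0.23·log₂(0.23) = 0.4877
−0.28·log₂(0.28) = 0.5142
Sum ≈ 1.7961 → 1.796 bits.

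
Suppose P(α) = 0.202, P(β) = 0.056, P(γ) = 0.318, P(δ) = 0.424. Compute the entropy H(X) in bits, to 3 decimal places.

H = −Σ pᵢ log₂ pᵢ.
−0.202·log₂(0.202) = 0.4661
−0.056·log₂(0.056) = 0.2329
−0.318·log₂(0.318) = 0.5256
−0.424·log₂(0.424) = 0.5249
Sum ≈ 1.7495 → 1.749 bits.

1.749 bits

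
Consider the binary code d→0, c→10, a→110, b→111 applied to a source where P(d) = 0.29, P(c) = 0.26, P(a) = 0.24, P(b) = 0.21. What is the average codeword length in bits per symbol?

L̄ = Σ pᵢ·ℓᵢ = 0.29·1 + 0.26·2 + 0.24·3 + 0.21·3 = 2.16 bits/symbol.

2.16 bits/symbol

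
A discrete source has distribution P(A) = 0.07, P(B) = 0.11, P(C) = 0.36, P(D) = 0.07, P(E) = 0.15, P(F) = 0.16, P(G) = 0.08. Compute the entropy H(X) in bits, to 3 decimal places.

2.543 bits

H = −Σ pᵢ log₂ pᵢ.
−0.07·log₂(0.07) = 0.2686
−0.11·log₂(0.11) = 0.3503
−0.36·log₂(0.36) = 0.5306
−0.07·log₂(0.07) = 0.2686
−0.15·log₂(0.15) = 0.4105
−0.16·log₂(0.16) = 0.4230
−0.08·log₂(0.08) = 0.2915
Sum ≈ 2.5431 → 2.543 bits.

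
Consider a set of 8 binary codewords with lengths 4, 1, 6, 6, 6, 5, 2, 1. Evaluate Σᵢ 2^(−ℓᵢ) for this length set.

With common denominator 2^6 = 64: Σ 2^(−ℓᵢ) = 4/64 + 32/64 + 1/64 + 1/64 + 1/64 + 2/64 + 16/64 + 32/64 = 89/64 = 1.390625.

1.390625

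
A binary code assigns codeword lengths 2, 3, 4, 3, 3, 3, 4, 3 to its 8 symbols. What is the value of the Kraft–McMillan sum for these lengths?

1

With common denominator 2^4 = 16: Σ 2^(−ℓᵢ) = 4/16 + 2/16 + 1/16 + 2/16 + 2/16 + 2/16 + 1/16 + 2/16 = 16/16 = 1.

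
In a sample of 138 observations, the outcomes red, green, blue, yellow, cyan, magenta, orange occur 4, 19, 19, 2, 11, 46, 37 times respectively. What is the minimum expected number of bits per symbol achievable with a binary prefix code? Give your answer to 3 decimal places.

Probabilities are the counts divided by 138.
Repeatedly combine the two least-probable nodes; the expected code length is the sum of the merged weights.
merge 1/69 + 2/69 → 1/23
merge 1/23 + 11/138 → 17/138
merge 17/138 + 19/138 → 6/23
merge 19/138 + 6/23 → 55/138
merge 37/138 + 1/3 → 83/138
merge 55/138 + 83/138 → 1
L = 1/23 + 17/138 + 6/23 + 55/138 + 83/138 + 1 = 335/138 ≈ 2.428 bits/symbol.

2.428 bits/symbol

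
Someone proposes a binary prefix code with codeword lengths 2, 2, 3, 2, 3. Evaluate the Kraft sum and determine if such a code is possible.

With common denominator 2^3 = 8: Σ 2^(−ℓᵢ) = 2/8 + 2/8 + 1/8 + 2/8 + 1/8 = 8/8 = 1.
Kraft's inequality requires Σ ≤ 1; here Σ = 1 ≤ 1, so such a prefix code exists.

1; yes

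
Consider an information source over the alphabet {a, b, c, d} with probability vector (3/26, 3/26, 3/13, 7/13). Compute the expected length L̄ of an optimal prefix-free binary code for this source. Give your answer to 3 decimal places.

Repeatedly combine the two least-probable nodes; the expected code length is the sum of the merged weights.
merge 3/26 + 3/26 → 3/13
merge 3/13 + 3/13 → 6/13
merge 6/13 + 7/13 → 1
L = 3/13 + 6/13 + 1 = 22/13 ≈ 1.692 bits/symbol.

1.692 bits/symbol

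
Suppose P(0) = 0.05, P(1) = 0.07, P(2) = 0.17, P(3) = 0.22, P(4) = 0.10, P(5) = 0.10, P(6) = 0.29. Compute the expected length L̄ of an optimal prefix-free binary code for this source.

Repeatedly combine the two least-probable nodes; the expected code length is the sum of the merged weights.
merge 1/20 + 7/100 → 3/25
merge 1/10 + 1/10 → 1/5
merge 3/25 + 17/100 → 29/100
merge 1/5 + 11/50 → 21/50
merge 29/100 + 29/100 → 29/50
merge 21/50 + 29/50 → 1
L = 3/25 + 1/5 + 29/100 + 21/50 + 29/50 + 1 = 261/100 = 2.61 bits/symbol.

2.61 bits/symbol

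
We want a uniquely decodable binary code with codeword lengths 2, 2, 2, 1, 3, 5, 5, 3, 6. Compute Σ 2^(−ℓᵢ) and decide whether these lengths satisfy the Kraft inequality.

With common denominator 2^6 = 64: Σ 2^(−ℓᵢ) = 16/64 + 16/64 + 16/64 + 32/64 + 8/64 + 2/64 + 2/64 + 8/64 + 1/64 = 101/64 = 1.578125.
Kraft's inequality requires Σ ≤ 1; here Σ = 1.578125 > 1, so no such prefix code exists.

1.578125; no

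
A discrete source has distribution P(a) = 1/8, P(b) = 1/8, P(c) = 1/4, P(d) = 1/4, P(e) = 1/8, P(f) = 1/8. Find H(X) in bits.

2.5 bits

Each probability is a power of 1/2, so log₂(1/p) is an integer.
H = Σ p·log₂(1/p) = 1/8·3 + 1/8·3 + 1/4·2 + 1/4·2 + 1/8·3 + 1/8·3 = 2.5 bits.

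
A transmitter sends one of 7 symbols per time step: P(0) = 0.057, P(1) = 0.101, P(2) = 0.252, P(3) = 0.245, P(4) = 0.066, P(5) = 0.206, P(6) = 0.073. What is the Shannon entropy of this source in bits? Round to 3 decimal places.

H = −Σ pᵢ log₂ pᵢ.
−0.057·log₂(0.057) = 0.2356
−0.101·log₂(0.101) = 0.3341
−0.252·log₂(0.252) = 0.5011
−0.245·log₂(0.245) = 0.4971
−0.066·log₂(0.066) = 0.2588
−0.206·log₂(0.206) = 0.4695
−0.073·log₂(0.073) = 0.2756
Sum ≈ 2.5719 → 2.572 bits.

2.572 bits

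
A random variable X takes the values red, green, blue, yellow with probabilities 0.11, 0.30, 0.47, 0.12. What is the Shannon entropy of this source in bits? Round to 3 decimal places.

1.750 bits

H = −Σ pᵢ log₂ pᵢ.
−0.11·log₂(0.11) = 0.3503
−0.30·log₂(0.30) = 0.5211
−0.47·log₂(0.47) = 0.5120
−0.12·log₂(0.12) = 0.3671
Sum ≈ 1.7504 → 1.750 bits.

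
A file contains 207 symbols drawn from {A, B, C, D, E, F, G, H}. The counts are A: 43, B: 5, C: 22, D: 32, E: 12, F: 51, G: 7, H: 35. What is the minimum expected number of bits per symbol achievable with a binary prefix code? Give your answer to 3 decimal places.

2.720 bits/symbol

Probabilities are the counts divided by 207.
Repeatedly combine the two least-probable nodes; the expected code length is the sum of the merged weights.
merge 5/207 + 7/207 → 4/69
merge 4/69 + 4/69 → 8/69
merge 22/207 + 8/69 → 2/9
merge 32/207 + 35/207 → 67/207
merge 43/207 + 2/9 → 89/207
merge 17/69 + 67/207 → 118/207
merge 89/207 + 118/207 → 1
L = 4/69 + 8/69 + 2/9 + 67/207 + 89/207 + 118/207 + 1 = 563/207 ≈ 2.720 bits/symbol.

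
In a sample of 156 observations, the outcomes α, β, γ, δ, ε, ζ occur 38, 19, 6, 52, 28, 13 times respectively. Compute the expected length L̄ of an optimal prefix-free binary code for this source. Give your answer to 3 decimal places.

Probabilities are the counts divided by 156.
Repeatedly combine the two least-probable nodes; the expected code length is the sum of the merged weights.
merge 1/26 + 1/12 → 19/156
merge 19/156 + 19/156 → 19/78
merge 7/39 + 19/78 → 11/26
merge 19/78 + 1/3 → 15/26
merge 11/26 + 15/26 → 1
L = 19/156 + 19/78 + 11/26 + 15/26 + 1 = 123/52 ≈ 2.365 bits/symbol.

2.365 bits/symbol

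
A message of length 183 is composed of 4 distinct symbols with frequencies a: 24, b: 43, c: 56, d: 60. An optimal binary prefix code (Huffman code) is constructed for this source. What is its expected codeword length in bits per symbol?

2 bits/symbol

Probabilities are the counts divided by 183.
Repeatedly combine the two least-probable nodes; the expected code length is the sum of the merged weights.
merge 8/61 + 43/183 → 67/183
merge 56/183 + 20/61 → 116/183
merge 67/183 + 116/183 → 1
L = 67/183 + 116/183 + 1 = 2 bits/symbol.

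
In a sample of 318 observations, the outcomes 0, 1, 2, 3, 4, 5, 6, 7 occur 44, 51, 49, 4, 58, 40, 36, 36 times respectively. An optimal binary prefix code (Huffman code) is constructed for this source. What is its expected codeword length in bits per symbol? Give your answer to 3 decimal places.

Probabilities are the counts divided by 318.
Repeatedly combine the two least-probable nodes; the expected code length is the sum of the merged weights.
merge 2/159 + 6/53 → 20/159
merge 6/53 + 20/159 → 38/159
merge 20/159 + 22/159 → 14/53
merge 49/318 + 17/106 → 50/159
merge 29/159 + 38/159 → 67/159
merge 14/53 + 50/159 → 92/159
merge 67/159 + 92/159 → 1
L = 20/159 + 38/159 + 14/53 + 50/159 + 67/159 + 92/159 + 1 = 156/53 ≈ 2.943 bits/symbol.

2.943 bits/symbol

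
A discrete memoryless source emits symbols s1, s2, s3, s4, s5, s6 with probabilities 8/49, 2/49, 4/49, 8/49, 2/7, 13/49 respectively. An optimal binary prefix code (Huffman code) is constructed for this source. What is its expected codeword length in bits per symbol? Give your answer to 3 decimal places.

Repeatedly combine the two least-probable nodes; the expected code length is the sum of the merged weights.
merge 2/49 + 4/49 → 6/49
merge 6/49 + 8/49 → 2/7
merge 8/49 + 13/49 → 3/7
merge 2/7 + 2/7 → 4/7
merge 3/7 + 4/7 → 1
L = 6/49 + 2/7 + 3/7 + 4/7 + 1 = 118/49 ≈ 2.408 bits/symbol.

2.408 bits/symbol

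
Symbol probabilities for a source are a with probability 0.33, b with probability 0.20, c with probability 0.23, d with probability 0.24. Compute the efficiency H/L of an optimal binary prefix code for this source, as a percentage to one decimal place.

98.7%

Entropy H = −Σ p log₂ p ≈ 1.9740 bits.
Huffman merges: 1/5+23/100→43/100; 6/25+33/100→57/100; 43/100+57/100→1. L = 2 ≈ 2.0000.
Efficiency = H/L = 1.9740/2.0000 = 98.7%.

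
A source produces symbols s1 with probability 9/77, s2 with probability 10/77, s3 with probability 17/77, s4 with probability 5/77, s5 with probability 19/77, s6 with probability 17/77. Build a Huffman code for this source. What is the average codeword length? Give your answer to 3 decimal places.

2.494 bits/symbol

Repeatedly combine the two least-probable nodes; the expected code length is the sum of the merged weights.
merge 5/77 + 9/77 → 2/11
merge 10/77 + 2/11 → 24/77
merge 17/77 + 17/77 → 34/77
merge 19/77 + 24/77 → 43/77
merge 34/77 + 43/77 → 1
L = 2/11 + 24/77 + 34/77 + 43/77 + 1 = 192/77 ≈ 2.494 bits/symbol.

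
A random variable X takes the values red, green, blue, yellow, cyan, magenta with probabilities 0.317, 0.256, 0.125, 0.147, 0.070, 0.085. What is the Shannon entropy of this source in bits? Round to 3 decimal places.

H = −Σ pᵢ log₂ pᵢ.
−0.317·log₂(0.317) = 0.5254
−0.256·log₂(0.256) = 0.5032
−0.125·log₂(0.125) = 0.3750
−0.147·log₂(0.147) = 0.4066
−0.070·log₂(0.070) = 0.2686
−0.085·log₂(0.085) = 0.3023
Sum ≈ 2.3811 → 2.381 bits.

2.381 bits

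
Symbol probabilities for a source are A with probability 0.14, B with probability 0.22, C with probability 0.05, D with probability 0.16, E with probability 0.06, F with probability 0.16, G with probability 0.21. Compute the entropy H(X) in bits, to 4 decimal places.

2.6562 bits

H = −Σ pᵢ log₂ pᵢ.
−0.14·log₂(0.14) = 0.3971
−0.22·log₂(0.22) = 0.4806
−0.05·log₂(0.05) = 0.2161
−0.16·log₂(0.16) = 0.4230
−0.06·log₂(0.06) = 0.2435
−0.16·log₂(0.16) = 0.4230
−0.21·log₂(0.21) = 0.4728
Sum ≈ 2.6562 → 2.6562 bits.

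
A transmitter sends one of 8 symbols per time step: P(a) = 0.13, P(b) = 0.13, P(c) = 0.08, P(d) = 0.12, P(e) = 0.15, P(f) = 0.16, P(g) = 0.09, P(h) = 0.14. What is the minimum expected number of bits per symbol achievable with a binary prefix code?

Repeatedly combine the two least-probable nodes; the expected code length is the sum of the merged weights.
merge 2/25 + 9/100 → 17/100
merge 3/25 + 13/100 → 1/4
merge 13/100 + 7/50 → 27/100
merge 3/20 + 4/25 → 31/100
merge 17/100 + 1/4 → 21/50
merge 27/100 + 31/100 → 29/50
merge 21/50 + 29/50 → 1
L = 17/100 + 1/4 + 27/100 + 31/100 + 21/50 + 29/50 + 1 = 3 bits/symbol.

3 bits/symbol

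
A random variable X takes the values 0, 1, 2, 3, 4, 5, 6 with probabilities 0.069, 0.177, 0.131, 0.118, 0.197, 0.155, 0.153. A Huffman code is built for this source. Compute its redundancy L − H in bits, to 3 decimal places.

0.054 bits

Entropy H = −Σ p log₂ p ≈ 2.7493 bits.
Huffman merges: 69/1000+59/500→187/1000; 131/1000+153/1000→71/250; 31/200+177/1000→83/250; 187/1000+197/1000→48/125; 71/250+83/250→77/125; 48/125+77/125→1. L = 2803/1000 ≈ 2.8030.
L − H = 2.8030 − 2.7493 = 0.054 bits.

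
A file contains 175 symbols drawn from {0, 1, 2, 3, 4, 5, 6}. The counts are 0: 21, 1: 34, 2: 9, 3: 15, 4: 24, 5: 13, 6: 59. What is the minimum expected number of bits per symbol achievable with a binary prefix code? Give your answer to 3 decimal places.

Probabilities are the counts divided by 175.
Repeatedly combine the two least-probable nodes; the expected code length is the sum of the merged weights.
merge 9/175 + 13/175 → 22/175
merge 3/35 + 3/25 → 36/175
merge 22/175 + 24/175 → 46/175
merge 34/175 + 36/175 → 2/5
merge 46/175 + 59/175 → 3/5
merge 2/5 + 3/5 → 1
L = 22/175 + 36/175 + 46/175 + 2/5 + 3/5 + 1 = 454/175 ≈ 2.594 bits/symbol.

2.594 bits/symbol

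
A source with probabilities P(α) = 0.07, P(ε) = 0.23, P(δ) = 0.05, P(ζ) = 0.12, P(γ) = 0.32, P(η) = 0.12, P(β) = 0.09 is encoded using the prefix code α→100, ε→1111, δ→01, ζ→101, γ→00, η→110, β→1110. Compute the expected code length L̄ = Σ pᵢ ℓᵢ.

L̄ = Σ pᵢ·ℓᵢ = 0.07·3 + 0.23·4 + 0.05·2 + 0.12·3 + 0.32·2 + 0.12·3 + 0.09·4 = 2.95 bits/symbol.

2.95 bits/symbol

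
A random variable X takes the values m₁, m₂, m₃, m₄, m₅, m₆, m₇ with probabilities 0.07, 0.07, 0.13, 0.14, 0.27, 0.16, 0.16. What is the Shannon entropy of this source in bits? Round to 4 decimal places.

2.6729 bits

H = −Σ pᵢ log₂ pᵢ.
−0.07·log₂(0.07) = 0.2686
−0.07·log₂(0.07) = 0.2686
−0.13·log₂(0.13) = 0.3826
−0.14·log₂(0.14) = 0.3971
−0.27·log₂(0.27) = 0.5100
−0.16·log₂(0.16) = 0.4230
−0.16·log₂(0.16) = 0.4230
Sum ≈ 2.6729 → 2.6729 bits.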